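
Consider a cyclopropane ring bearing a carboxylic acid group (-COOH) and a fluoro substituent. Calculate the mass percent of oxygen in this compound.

Atom tally by fragment:
  cyclopropane ring core → C:3 H:6
  (− 2 ring H displaced by substituents)
  + COOH → C:1 H:1 O:2
  + F → F:1
Element totals:
  C: 4
  H: 5
  F: 1
  O: 2
Molecular formula: C4H5FO2.
Molar mass = 104.080 g/mol.
Mass from O: 2 × 15.999 = 31.998 g/mol.
%O = 31.998 / 104.080 × 100 = 30.74%.

30.74%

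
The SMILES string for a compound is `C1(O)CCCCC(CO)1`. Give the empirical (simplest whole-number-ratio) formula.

C7H14O2

Atom tally by fragment:
  cyclohexane ring core → C:6 H:12
  (− 2 ring H displaced by substituents)
  + OH → O:1 H:1
  + CH2OH → C:1 H:3 O:1
Element totals:
  C: 7
  H: 14
  O: 2
Molecular formula: C7H14O2.
gcd of subscripts (7, 14, 2) = 1, so the empirical formula equals the molecular formula.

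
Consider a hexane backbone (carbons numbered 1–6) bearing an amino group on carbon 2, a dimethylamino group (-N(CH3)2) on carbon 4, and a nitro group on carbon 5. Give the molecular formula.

Atom tally by fragment:
  CH3 → C:1 H:3
  CH(NH2) → C:1 H:3 N:1
  CH2 → C:1 H:2
  CH(N(CH3)2) → C:3 H:7 N:1
  CH(NO2) → C:1 H:1 N:1 O:2
  CH3 → C:1 H:3
Element totals:
  C: 8
  H: 19
  N: 3
  O: 2

C8H19N3O2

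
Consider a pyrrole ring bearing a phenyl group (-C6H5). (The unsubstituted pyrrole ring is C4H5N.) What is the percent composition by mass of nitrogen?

Atom tally by fragment:
  pyrrole ring core → C:4 H:5 N:1
  (− 1 ring H displaced by substituents)
  + C6H5 → C:6 H:5
Element totals:
  C: 10
  H: 9
  N: 1
Molecular formula: C10H9N.
Molar mass = 143.189 g/mol.
Mass from N: 1 × 14.007 = 14.007 g/mol.
%N = 14.007 / 143.189 × 100 = 9.78%.

9.78%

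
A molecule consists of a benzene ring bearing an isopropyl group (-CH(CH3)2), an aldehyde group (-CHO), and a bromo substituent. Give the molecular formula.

C10H11BrO

Atom tally by fragment:
  benzene ring core → C:6 H:6
  (− 3 ring H displaced by substituents)
  + CH(CH3)2 → C:3 H:7
  + CHO → C:1 H:1 O:1
  + Br → Br:1
Element totals:
  C: 10
  H: 11
  Br: 1
  O: 1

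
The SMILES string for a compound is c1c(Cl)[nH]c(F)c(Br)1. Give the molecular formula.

Atom tally by fragment:
  pyrrole ring core → C:4 H:5 N:1
  (− 3 ring H displaced by substituents)
  + Cl → Cl:1
  + F → F:1
  + Br → Br:1
Element totals:
  C: 4
  H: 2
  Br: 1
  Cl: 1
  F: 1
  N: 1

C4H2BrClFN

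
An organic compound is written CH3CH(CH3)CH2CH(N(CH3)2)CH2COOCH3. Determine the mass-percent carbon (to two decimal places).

Element totals:
  C: 10
  H: 21
  N: 1
  O: 2
Molecular formula: C10H21NO2.
Molar mass = 187.283 g/mol.
Mass from C: 10 × 12.011 = 120.110 g/mol.
%C = 120.110 / 187.283 × 100 = 64.13%.

64.13%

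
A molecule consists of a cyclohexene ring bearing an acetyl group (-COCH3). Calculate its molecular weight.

124.18 g/mol

Atom tally by fragment:
  cyclohexene ring core → C:6 H:10
  (− 1 ring H displaced by substituents)
  + COCH3 → C:2 H:3 O:1
Element totals:
  C: 8
  H: 12
  O: 1
Molecular formula: C8H12O.
  M = 8(12.011) + 12(1.008) + 15.999
    = 96.088 + 12.096 + 15.999 = 124.183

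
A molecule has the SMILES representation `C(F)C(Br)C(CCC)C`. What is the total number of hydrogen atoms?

14

Atom tally by fragment:
  FCH2 → C:1 H:2 F:1
  CH(Br) → C:1 H:1 Br:1
  CH(CH2CH2CH3) → C:4 H:8
  CH3 → C:1 H:3
Element totals:
  C: 7
  H: 14
  Br: 1
  F: 1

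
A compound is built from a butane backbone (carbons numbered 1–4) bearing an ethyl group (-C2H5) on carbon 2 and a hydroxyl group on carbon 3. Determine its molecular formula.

C6H14O

Atom tally by fragment:
  CH3 → C:1 H:3
  CH(C2H5) → C:3 H:6
  CH(OH) → C:1 H:2 O:1
  CH3 → C:1 H:3
Element totals:
  C: 6
  H: 14
  O: 1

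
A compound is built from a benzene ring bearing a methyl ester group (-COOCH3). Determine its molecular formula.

Atom tally by fragment:
  benzene ring core → C:6 H:6
  (− 1 ring H displaced by substituents)
  + COOCH3 → C:2 H:3 O:2
Element totals:
  C: 8
  H: 8
  O: 2

C8H8O2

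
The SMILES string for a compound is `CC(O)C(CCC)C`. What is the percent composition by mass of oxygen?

13.77%

Atom tally by fragment:
  CH3 → C:1 H:3
  CH(OH) → C:1 H:2 O:1
  CH(CH2CH2CH3) → C:4 H:8
  CH3 → C:1 H:3
Element totals:
  C: 7
  H: 16
  O: 1
Molecular formula: C7H16O.
Molar mass = 116.204 g/mol.
Mass from O: 1 × 15.999 = 15.999 g/mol.
%O = 15.999 / 116.204 × 100 = 13.77%.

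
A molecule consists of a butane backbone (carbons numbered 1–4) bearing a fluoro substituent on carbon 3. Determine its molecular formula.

Atom tally by fragment:
  CH3 → C:1 H:3
  CH2 → C:1 H:2
  CH(F) → C:1 H:1 F:1
  CH3 → C:1 H:3
Element totals:
  C: 4
  H: 9
  F: 1

C4H9F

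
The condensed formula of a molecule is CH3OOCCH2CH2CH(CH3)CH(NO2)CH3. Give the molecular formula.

Element totals:
  C: 8
  H: 15
  N: 1
  O: 4

C8H15NO4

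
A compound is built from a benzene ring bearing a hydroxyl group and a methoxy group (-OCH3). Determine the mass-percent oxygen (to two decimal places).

Atom tally by fragment:
  benzene ring core → C:6 H:6
  (− 2 ring H displaced by substituents)
  + OH → O:1 H:1
  + OCH3 → C:1 H:3 O:1
Element totals:
  C: 7
  H: 8
  O: 2
Molecular formula: C7H8O2.
Molar mass = 124.139 g/mol.
Mass from O: 2 × 15.999 = 31.998 g/mol.
%O = 31.998 / 124.139 × 100 = 25.78%.

25.78%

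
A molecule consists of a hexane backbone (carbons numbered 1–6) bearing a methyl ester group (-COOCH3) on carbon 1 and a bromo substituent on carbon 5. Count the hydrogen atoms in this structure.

Atom tally by fragment:
  CH3OOCCH2 → C:3 H:5 O:2
  CH2 → C:1 H:2
  CH2 → C:1 H:2
  CH2 → C:1 H:2
  CH(Br) → C:1 H:1 Br:1
  CH3 → C:1 H:3
Element totals:
  C: 8
  H: 15
  Br: 1
  O: 2

15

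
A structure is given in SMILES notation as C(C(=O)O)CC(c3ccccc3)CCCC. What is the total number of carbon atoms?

Atom tally by fragment:
  HOOCCH2 → C:2 H:3 O:2
  CH2 → C:1 H:2
  CH(C6H5) → C:7 H:6
  CH2 → C:1 H:2
  CH2 → C:1 H:2
  CH2 → C:1 H:2
  CH3 → C:1 H:3
Element totals:
  C: 14
  H: 20
  O: 2

14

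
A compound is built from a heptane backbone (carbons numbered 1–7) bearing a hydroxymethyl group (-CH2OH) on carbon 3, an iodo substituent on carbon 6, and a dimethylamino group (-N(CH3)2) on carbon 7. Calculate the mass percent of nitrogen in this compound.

4.68%

Atom tally by fragment:
  CH3 → C:1 H:3
  CH2 → C:1 H:2
  CH(CH2OH) → C:2 H:4 O:1
  CH2 → C:1 H:2
  CH2 → C:1 H:2
  CH(I) → C:1 H:1 I:1
  CH2N(CH3)2 → C:3 H:8 N:1
Element totals:
  C: 10
  H: 22
  I: 1
  N: 1
  O: 1
Molecular formula: C10H22INO.
Molar mass = 299.196 g/mol.
Mass from N: 1 × 14.007 = 14.007 g/mol.
%N = 14.007 / 299.196 × 100 = 4.68%.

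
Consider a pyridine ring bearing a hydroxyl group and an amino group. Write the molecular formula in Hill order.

Atom tally by fragment:
  pyridine ring core → C:5 H:5 N:1
  (− 2 ring H displaced by substituents)
  + OH → O:1 H:1
  + NH2 → N:1 H:2
Element totals:
  C: 5
  H: 6
  N: 2
  O: 1

C5H6N2O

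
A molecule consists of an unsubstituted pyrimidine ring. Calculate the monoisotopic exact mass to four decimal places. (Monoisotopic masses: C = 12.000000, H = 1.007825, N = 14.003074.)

80.0374

Atom tally by fragment:
  pyrimidine ring core → C:4 H:4 N:2
Element totals:
  C: 4
  H: 4
  N: 2
Molecular formula: C4H4N2.
  M = 4(12.0) + 4(1.007825) + 2(14.003074)
    = 48.000000 + 4.031300 + 28.006148 = 80.037448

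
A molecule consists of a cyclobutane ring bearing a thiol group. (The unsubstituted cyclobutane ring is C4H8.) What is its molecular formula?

C4H8S

Atom tally by fragment:
  cyclobutane ring core → C:4 H:8
  (− 1 ring H displaced by substituents)
  + SH → S:1 H:1
Element totals:
  C: 4
  H: 8
  S: 1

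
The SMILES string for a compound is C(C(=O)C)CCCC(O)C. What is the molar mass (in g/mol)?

144.21 g/mol

Atom tally by fragment:
  CH3COCH2 → C:3 H:5 O:1
  CH2 → C:1 H:2
  CH2 → C:1 H:2
  CH2 → C:1 H:2
  CH(OH) → C:1 H:2 O:1
  CH3 → C:1 H:3
Element totals:
  C: 8
  H: 16
  O: 2
Molecular formula: C8H16O2.
  M = 8(12.011) + 16(1.008) + 2(15.999)
    = 96.088 + 16.128 + 31.998 = 144.214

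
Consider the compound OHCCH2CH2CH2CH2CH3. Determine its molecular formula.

Element totals:
  C: 6
  H: 12
  O: 1

C6H12O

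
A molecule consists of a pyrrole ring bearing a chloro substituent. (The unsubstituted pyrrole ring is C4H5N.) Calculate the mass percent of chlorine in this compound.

Atom tally by fragment:
  pyrrole ring core → C:4 H:5 N:1
  (− 1 ring H displaced by substituents)
  + Cl → Cl:1
Element totals:
  C: 4
  H: 4
  Cl: 1
  N: 1
Molecular formula: C4H4ClN.
Molar mass = 101.533 g/mol.
Mass from Cl: 1 × 35.45 = 35.450 g/mol.
%Cl = 35.450 / 101.533 × 100 = 34.91%.

34.91%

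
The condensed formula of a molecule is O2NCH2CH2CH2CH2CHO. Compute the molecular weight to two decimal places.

131.13 g/mol

Element totals:
  C: 5
  H: 9
  N: 1
  O: 3
Molecular formula: C5H9NO3.
  M = 5(12.011) + 9(1.008) + 14.007 + 3(15.999)
    = 60.055 + 9.072 + 14.007 + 47.997 = 131.131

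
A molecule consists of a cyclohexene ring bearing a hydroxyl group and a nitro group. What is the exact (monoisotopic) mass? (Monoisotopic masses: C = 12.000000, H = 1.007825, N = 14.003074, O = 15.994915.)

143.0582

Atom tally by fragment:
  cyclohexene ring core → C:6 H:10
  (− 2 ring H displaced by substituents)
  + OH → O:1 H:1
  + NO2 → N:1 O:2
Element totals:
  C: 6
  H: 9
  N: 1
  O: 3
Molecular formula: C6H9NO3.
  M = 6(12.0) + 9(1.007825) + 14.003074 + 3(15.994915)
    = 72.000000 + 9.070425 + 14.003074 + 47.984745 = 143.058244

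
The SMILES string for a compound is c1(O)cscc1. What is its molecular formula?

C4H4OS

Atom tally by fragment:
  thiophene ring core → C:4 H:4 S:1
  (− 1 ring H displaced by substituents)
  + OH → O:1 H:1
Element totals:
  C: 4
  H: 4
  O: 1
  S: 1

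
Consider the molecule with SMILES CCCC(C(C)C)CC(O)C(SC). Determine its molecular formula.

Atom tally by fragment:
  CH3 → C:1 H:3
  CH2 → C:1 H:2
  CH2 → C:1 H:2
  CH(CH(CH3)2) → C:4 H:8
  CH2 → C:1 H:2
  CH(OH) → C:1 H:2 O:1
  CH2SCH3 → C:2 H:5 S:1
Element totals:
  C: 11
  H: 24
  O: 1
  S: 1

C11H24OS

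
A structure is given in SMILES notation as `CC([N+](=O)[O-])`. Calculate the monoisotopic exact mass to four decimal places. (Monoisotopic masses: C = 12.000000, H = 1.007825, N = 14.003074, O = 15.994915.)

75.0320

Atom tally by fragment:
  CH3 → C:1 H:3
  CH2NO2 → C:1 H:2 N:1 O:2
Element totals:
  C: 2
  H: 5
  N: 1
  O: 2
Molecular formula: C2H5NO2.
  M = 2(12.0) + 5(1.007825) + 14.003074 + 2(15.994915)
    = 24.000000 + 5.039125 + 14.003074 + 31.989830 = 75.032029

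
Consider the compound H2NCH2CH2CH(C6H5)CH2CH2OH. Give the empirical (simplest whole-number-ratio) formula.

Atom tally by fragment:
  H2NCH2 → C:1 H:4 N:1
  CH2 → C:1 H:2
  CH(C6H5) → C:7 H:6
  CH2 → C:1 H:2
  CH2OH → C:1 H:3 O:1
Element totals:
  C: 11
  H: 17
  N: 1
  O: 1
Molecular formula: C11H17NO.
gcd of subscripts (11, 17, 1, 1) = 1, so the empirical formula equals the molecular formula.

C11H17NO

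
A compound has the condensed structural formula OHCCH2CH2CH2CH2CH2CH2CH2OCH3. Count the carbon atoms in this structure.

9

Atom tally by fragment:
  OHCCH2 → C:2 H:3 O:1
  CH2 → C:1 H:2
  CH2 → C:1 H:2
  CH2 → C:1 H:2
  CH2 → C:1 H:2
  CH2 → C:1 H:2
  CH2OCH3 → C:2 H:5 O:1
Element totals:
  C: 9
  H: 18
  O: 2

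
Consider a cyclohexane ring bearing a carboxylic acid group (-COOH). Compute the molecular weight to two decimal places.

128.17 g/mol

Atom tally by fragment:
  cyclohexane ring core → C:6 H:12
  (− 1 ring H displaced by substituents)
  + COOH → C:1 H:1 O:2
Element totals:
  C: 7
  H: 12
  O: 2
Molecular formula: C7H12O2.
  M = 7(12.011) + 12(1.008) + 2(15.999)
    = 84.077 + 12.096 + 31.998 = 128.171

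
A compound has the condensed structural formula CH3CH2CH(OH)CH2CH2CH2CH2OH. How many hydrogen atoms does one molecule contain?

16

Element totals:
  C: 7
  H: 16
  O: 2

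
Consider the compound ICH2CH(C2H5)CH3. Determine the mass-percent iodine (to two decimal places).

64.08%

Atom tally by fragment:
  ICH2 → C:1 H:2 I:1
  CH(C2H5) → C:3 H:6
  CH3 → C:1 H:3
Element totals:
  C: 5
  H: 11
  I: 1
Molecular formula: C5H11I.
Molar mass = 198.047 g/mol.
Mass from I: 1 × 126.904 = 126.904 g/mol.
%I = 126.904 / 198.047 × 100 = 64.08%.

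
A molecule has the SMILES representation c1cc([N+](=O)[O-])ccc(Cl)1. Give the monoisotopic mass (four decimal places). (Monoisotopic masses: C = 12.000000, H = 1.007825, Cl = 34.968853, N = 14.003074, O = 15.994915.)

Atom tally by fragment:
  benzene ring core → C:6 H:6
  (− 2 ring H displaced by substituents)
  + NO2 → N:1 O:2
  + Cl → Cl:1
Element totals:
  C: 6
  H: 4
  Cl: 1
  N: 1
  O: 2
Molecular formula: C6H4ClNO2.
  M = 6(12.0) + 4(1.007825) + 34.968853 + 14.003074 + 2(15.994915)
    = 72.000000 + 4.031300 + 34.968853 + 14.003074 + 31.989830 = 156.993057

156.9931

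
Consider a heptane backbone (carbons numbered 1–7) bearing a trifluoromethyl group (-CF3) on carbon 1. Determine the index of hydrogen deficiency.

Atom tally by fragment:
  F3CCH2 → C:2 H:2 F:3
  CH2 → C:1 H:2
  CH2 → C:1 H:2
  CH2 → C:1 H:2
  CH2 → C:1 H:2
  CH2 → C:1 H:2
  CH3 → C:1 H:3
Element totals:
  C: 8
  H: 15
  F: 3
Molecular formula: C8H15F3.
DoU = (2C + 2 + N − H − X) / 2 = (2·8 + 2 + 0 − 15 − 3) / 2 = 0.

0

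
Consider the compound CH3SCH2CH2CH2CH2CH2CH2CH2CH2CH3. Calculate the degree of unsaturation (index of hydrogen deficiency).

0

Atom tally by fragment:
  CH3SCH2 → C:2 H:5 S:1
  CH2 → C:1 H:2
  CH2 → C:1 H:2
  CH2 → C:1 H:2
  CH2 → C:1 H:2
  CH2 → C:1 H:2
  CH2 → C:1 H:2
  CH2 → C:1 H:2
  CH3 → C:1 H:3
Element totals:
  C: 10
  H: 22
  S: 1
Molecular formula: C10H22S.
DoU = (2C + 2 + N − H − X) / 2 = (2·10 + 2 + 0 − 22 − 0) / 2 = 0.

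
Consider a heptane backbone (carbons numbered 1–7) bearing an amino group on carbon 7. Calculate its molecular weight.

Atom tally by fragment:
  CH3 → C:1 H:3
  CH2 → C:1 H:2
  CH2 → C:1 H:2
  CH2 → C:1 H:2
  CH2 → C:1 H:2
  CH2 → C:1 H:2
  CH2NH2 → C:1 H:4 N:1
Element totals:
  C: 7
  H: 17
  N: 1
Molecular formula: C7H17N.
  M = 7(12.011) + 17(1.008) + 14.007
    = 84.077 + 17.136 + 14.007 = 115.220

115.22 g/mol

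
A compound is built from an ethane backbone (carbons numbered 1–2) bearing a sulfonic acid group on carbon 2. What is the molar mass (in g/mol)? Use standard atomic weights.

Atom tally by fragment:
  CH3 → C:1 H:3
  CH2SO3H → C:1 H:3 S:1 O:3
Element totals:
  C: 2
  H: 6
  O: 3
  S: 1
Molecular formula: C2H6O3S.
  M = 2(12.011) + 6(1.008) + 3(15.999) + 32.06
    = 24.022 + 6.048 + 47.997 + 32.060 = 110.127

110.13 g/mol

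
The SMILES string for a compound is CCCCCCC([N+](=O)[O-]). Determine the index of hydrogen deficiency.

Atom tally by fragment:
  CH3 → C:1 H:3
  CH2 → C:1 H:2
  CH2 → C:1 H:2
  CH2 → C:1 H:2
  CH2 → C:1 H:2
  CH2 → C:1 H:2
  CH2NO2 → C:1 H:2 N:1 O:2
Element totals:
  C: 7
  H: 15
  N: 1
  O: 2
Molecular formula: C7H15NO2.
DoU = (2C + 2 + N − H − X) / 2 = (2·7 + 2 + 1 − 15 − 0) / 2 = 1.

1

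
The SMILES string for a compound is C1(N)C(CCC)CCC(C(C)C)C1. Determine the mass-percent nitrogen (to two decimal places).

Atom tally by fragment:
  cyclohexane ring core → C:6 H:12
  (− 3 ring H displaced by substituents)
  + NH2 → N:1 H:2
  + CH2CH2CH3 → C:3 H:7
  + CH(CH3)2 → C:3 H:7
Element totals:
  C: 12
  H: 25
  N: 1
Molecular formula: C12H25N.
Molar mass = 183.339 g/mol.
Mass from N: 1 × 14.007 = 14.007 g/mol.
%N = 14.007 / 183.339 × 100 = 7.64%.

7.64%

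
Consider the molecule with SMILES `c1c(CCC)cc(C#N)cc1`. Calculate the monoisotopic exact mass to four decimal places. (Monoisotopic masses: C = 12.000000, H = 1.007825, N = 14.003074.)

145.0891

Atom tally by fragment:
  benzene ring core → C:6 H:6
  (− 2 ring H displaced by substituents)
  + CH2CH2CH3 → C:3 H:7
  + CN → C:1 N:1
Element totals:
  C: 10
  H: 11
  N: 1
Molecular formula: C10H11N.
  M = 10(12.0) + 11(1.007825) + 14.003074
    = 120.000000 + 11.086075 + 14.003074 = 145.089149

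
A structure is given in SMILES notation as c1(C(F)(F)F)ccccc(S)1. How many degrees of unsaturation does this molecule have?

4

Atom tally by fragment:
  benzene ring core → C:6 H:6
  (− 2 ring H displaced by substituents)
  + CF3 → C:1 F:3
  + SH → S:1 H:1
Element totals:
  C: 7
  H: 5
  F: 3
  S: 1
Molecular formula: C7H5F3S.
DoU = (2C + 2 + N − H − X) / 2 = (2·7 + 2 + 0 − 5 − 3) / 2 = 4.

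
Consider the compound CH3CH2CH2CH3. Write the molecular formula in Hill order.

Atom tally by fragment:
  CH3 → C:1 H:3
  CH2 → C:1 H:2
  CH2 → C:1 H:2
  CH3 → C:1 H:3
Element totals:
  C: 4
  H: 10

C4H10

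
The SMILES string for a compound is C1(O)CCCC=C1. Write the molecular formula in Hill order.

C6H10O

Atom tally by fragment:
  cyclohexene ring core → C:6 H:10
  (− 1 ring H displaced by substituents)
  + OH → O:1 H:1
Element totals:
  C: 6
  H: 10
  O: 1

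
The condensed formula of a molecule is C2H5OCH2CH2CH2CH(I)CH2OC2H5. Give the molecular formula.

C9H19IO2

Atom tally by fragment:
  C2H5OCH2 → C:3 H:7 O:1
  CH2 → C:1 H:2
  CH2 → C:1 H:2
  CH(I) → C:1 H:1 I:1
  CH2OC2H5 → C:3 H:7 O:1
Element totals:
  C: 9
  H: 19
  I: 1
  O: 2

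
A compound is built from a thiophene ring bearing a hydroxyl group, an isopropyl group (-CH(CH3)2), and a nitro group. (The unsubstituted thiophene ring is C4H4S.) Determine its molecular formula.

Atom tally by fragment:
  thiophene ring core → C:4 H:4 S:1
  (− 3 ring H displaced by substituents)
  + OH → O:1 H:1
  + CH(CH3)2 → C:3 H:7
  + NO2 → N:1 O:2
Element totals:
  C: 7
  H: 9
  N: 1
  O: 3
  S: 1

C7H9NO3S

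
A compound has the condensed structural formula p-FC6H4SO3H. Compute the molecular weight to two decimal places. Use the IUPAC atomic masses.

176.16 g/mol

Element totals:
  C: 6
  H: 5
  F: 1
  O: 3
  S: 1
Molecular formula: C6H5FO3S.
  M = 6(12.011) + 5(1.008) + 18.998 + 3(15.999) + 32.06
    = 72.066 + 5.040 + 18.998 + 47.997 + 32.060 = 176.161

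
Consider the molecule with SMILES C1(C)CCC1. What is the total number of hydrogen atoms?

Atom tally by fragment:
  cyclobutane ring core → C:4 H:8
  (− 1 ring H displaced by substituents)
  + CH3 → C:1 H:3
Element totals:
  C: 5
  H: 10

10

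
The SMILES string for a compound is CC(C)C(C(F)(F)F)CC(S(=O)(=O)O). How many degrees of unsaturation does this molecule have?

0

Atom tally by fragment:
  CH3 → C:1 H:3
  CH(CH3) → C:2 H:4
  CH(CF3) → C:2 H:1 F:3
  CH2 → C:1 H:2
  CH2SO3H → C:1 H:3 S:1 O:3
Element totals:
  C: 7
  H: 13
  F: 3
  O: 3
  S: 1
Molecular formula: C7H13F3O3S.
DoU = (2C + 2 + N − H − X) / 2 = (2·7 + 2 + 0 − 13 − 3) / 2 = 0.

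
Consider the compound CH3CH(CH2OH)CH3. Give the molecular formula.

C4H10O

Element totals:
  C: 4
  H: 10
  O: 1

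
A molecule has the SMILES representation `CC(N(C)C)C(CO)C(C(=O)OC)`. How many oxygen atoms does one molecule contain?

3

Atom tally by fragment:
  CH3 → C:1 H:3
  CH(N(CH3)2) → C:3 H:7 N:1
  CH(CH2OH) → C:2 H:4 O:1
  CH2COOCH3 → C:3 H:5 O:2
Element totals:
  C: 9
  H: 19
  N: 1
  O: 3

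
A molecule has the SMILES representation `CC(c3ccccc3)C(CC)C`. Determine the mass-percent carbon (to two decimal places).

88.82%

Atom tally by fragment:
  CH3 → C:1 H:3
  CH(C6H5) → C:7 H:6
  CH(C2H5) → C:3 H:6
  CH3 → C:1 H:3
Element totals:
  C: 12
  H: 18
Molecular formula: C12H18.
Molar mass = 162.276 g/mol.
Mass from C: 12 × 12.011 = 144.132 g/mol.
%C = 144.132 / 162.276 × 100 = 88.82%.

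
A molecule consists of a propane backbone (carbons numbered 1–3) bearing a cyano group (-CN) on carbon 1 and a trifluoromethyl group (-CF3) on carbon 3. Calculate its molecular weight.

137.10 g/mol

Atom tally by fragment:
  NCCH2 → C:2 H:2 N:1
  CH2 → C:1 H:2
  CH2CF3 → C:2 H:2 F:3
Element totals:
  C: 5
  H: 6
  F: 3
  N: 1
Molecular formula: C5H6F3N.
  M = 5(12.011) + 6(1.008) + 3(18.998) + 14.007
    = 60.055 + 6.048 + 56.994 + 14.007 = 137.104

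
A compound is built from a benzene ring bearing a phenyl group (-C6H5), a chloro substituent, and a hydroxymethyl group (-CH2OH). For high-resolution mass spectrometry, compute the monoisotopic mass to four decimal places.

218.0498

Atom tally by fragment:
  benzene ring core → C:6 H:6
  (− 3 ring H displaced by substituents)
  + C6H5 → C:6 H:5
  + Cl → Cl:1
  + CH2OH → C:1 H:3 O:1
Element totals:
  C: 13
  H: 11
  Cl: 1
  O: 1
Molecular formula: C13H11ClO.
  M = 13(12.0) + 11(1.007825) + 34.968853 + 15.994915
    = 156.000000 + 11.086075 + 34.968853 + 15.994915 = 218.049843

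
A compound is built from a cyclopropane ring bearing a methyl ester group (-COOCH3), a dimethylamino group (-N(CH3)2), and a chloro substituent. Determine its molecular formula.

C7H12ClNO2

Atom tally by fragment:
  cyclopropane ring core → C:3 H:6
  (− 3 ring H displaced by substituents)
  + COOCH3 → C:2 H:3 O:2
  + N(CH3)2 → N:1 C:2 H:6
  + Cl → Cl:1
Element totals:
  C: 7
  H: 12
  Cl: 1
  N: 1
  O: 2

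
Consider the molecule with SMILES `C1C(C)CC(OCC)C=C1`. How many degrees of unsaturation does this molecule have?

2

Atom tally by fragment:
  cyclohexene ring core → C:6 H:10
  (− 2 ring H displaced by substituents)
  + CH3 → C:1 H:3
  + OC2H5 → C:2 H:5 O:1
Element totals:
  C: 9
  H: 16
  O: 1
Molecular formula: C9H16O.
DoU = (2C + 2 + N − H − X) / 2 = (2·9 + 2 + 0 − 16 − 0) / 2 = 2.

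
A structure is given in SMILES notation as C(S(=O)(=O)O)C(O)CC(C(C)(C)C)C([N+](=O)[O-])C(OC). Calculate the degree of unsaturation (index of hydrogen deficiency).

1

Atom tally by fragment:
  HO3SCH2 → C:1 H:3 S:1 O:3
  CH(OH) → C:1 H:2 O:1
  CH2 → C:1 H:2
  CH(C(CH3)3) → C:5 H:10
  CH(NO2) → C:1 H:1 N:1 O:2
  CH2OCH3 → C:2 H:5 O:1
Element totals:
  C: 11
  H: 23
  N: 1
  O: 7
  S: 1
Molecular formula: C11H23NO7S.
DoU = (2C + 2 + N − H − X) / 2 = (2·11 + 2 + 1 − 23 − 0) / 2 = 1.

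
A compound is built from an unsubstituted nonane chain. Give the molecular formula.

C9H20

Atom tally by fragment:
  CH3 → C:1 H:3
  CH2 → C:1 H:2
  CH2 → C:1 H:2
  CH2 → C:1 H:2
  CH2 → C:1 H:2
  CH2 → C:1 H:2
  CH2 → C:1 H:2
  CH2 → C:1 H:2
  CH3 → C:1 H:3
Element totals:
  C: 9
  H: 20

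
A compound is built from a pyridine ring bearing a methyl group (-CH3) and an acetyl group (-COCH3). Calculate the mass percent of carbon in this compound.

Atom tally by fragment:
  pyridine ring core → C:5 H:5 N:1
  (− 2 ring H displaced by substituents)
  + CH3 → C:1 H:3
  + COCH3 → C:2 H:3 O:1
Element totals:
  C: 8
  H: 9
  N: 1
  O: 1
Molecular formula: C8H9NO.
Molar mass = 135.166 g/mol.
Mass from C: 8 × 12.011 = 96.088 g/mol.
%C = 96.088 / 135.166 × 100 = 71.09%.

71.09%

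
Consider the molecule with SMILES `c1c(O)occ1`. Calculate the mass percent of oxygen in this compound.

38.06%

Atom tally by fragment:
  furan ring core → C:4 H:4 O:1
  (− 1 ring H displaced by substituents)
  + OH → O:1 H:1
Element totals:
  C: 4
  H: 4
  O: 2
Molecular formula: C4H4O2.
Molar mass = 84.074 g/mol.
Mass from O: 2 × 15.999 = 31.998 g/mol.
%O = 31.998 / 84.074 × 100 = 38.06%.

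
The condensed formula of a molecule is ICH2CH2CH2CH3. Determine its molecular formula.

Element totals:
  C: 4
  H: 9
  I: 1

C4H9I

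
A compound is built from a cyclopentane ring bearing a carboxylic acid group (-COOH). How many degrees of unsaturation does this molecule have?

Atom tally by fragment:
  cyclopentane ring core → C:5 H:10
  (− 1 ring H displaced by substituents)
  + COOH → C:1 H:1 O:2
Element totals:
  C: 6
  H: 10
  O: 2
Molecular formula: C6H10O2.
DoU = (2C + 2 + N − H − X) / 2 = (2·6 + 2 + 0 − 10 − 0) / 2 = 2.

2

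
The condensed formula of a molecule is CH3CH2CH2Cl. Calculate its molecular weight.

Element totals:
  C: 3
  H: 7
  Cl: 1
Molecular formula: C3H7Cl.
  M = 3(12.011) + 7(1.008) + 35.45
    = 36.033 + 7.056 + 35.450 = 78.539

78.54 g/mol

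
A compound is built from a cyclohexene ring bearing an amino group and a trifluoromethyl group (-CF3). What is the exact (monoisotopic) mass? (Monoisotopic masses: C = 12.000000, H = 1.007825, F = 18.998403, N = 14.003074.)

165.0765

Atom tally by fragment:
  cyclohexene ring core → C:6 H:10
  (− 2 ring H displaced by substituents)
  + NH2 → N:1 H:2
  + CF3 → C:1 F:3
Element totals:
  C: 7
  H: 10
  F: 3
  N: 1
Molecular formula: C7H10F3N.
  M = 7(12.0) + 10(1.007825) + 3(18.998403) + 14.003074
    = 84.000000 + 10.078250 + 56.995209 + 14.003074 = 165.076533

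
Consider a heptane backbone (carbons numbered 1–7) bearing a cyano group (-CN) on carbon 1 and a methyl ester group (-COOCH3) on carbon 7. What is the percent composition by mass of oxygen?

Atom tally by fragment:
  NCCH2 → C:2 H:2 N:1
  CH2 → C:1 H:2
  CH2 → C:1 H:2
  CH2 → C:1 H:2
  CH2 → C:1 H:2
  CH2 → C:1 H:2
  CH2COOCH3 → C:3 H:5 O:2
Element totals:
  C: 10
  H: 17
  N: 1
  O: 2
Molecular formula: C10H17NO2.
Molar mass = 183.251 g/mol.
Mass from O: 2 × 15.999 = 31.998 g/mol.
%O = 31.998 / 183.251 × 100 = 17.46%.

17.46%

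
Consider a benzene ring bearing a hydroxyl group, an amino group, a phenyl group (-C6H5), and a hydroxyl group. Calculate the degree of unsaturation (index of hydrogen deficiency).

8

Atom tally by fragment:
  benzene ring core → C:6 H:6
  (− 4 ring H displaced by substituents)
  + OH → O:1 H:1
  + NH2 → N:1 H:2
  + C6H5 → C:6 H:5
  + OH → O:1 H:1
Element totals:
  C: 12
  H: 11
  N: 1
  O: 2
Molecular formula: C12H11NO2.
DoU = (2C + 2 + N − H − X) / 2 = (2·12 + 2 + 1 − 11 − 0) / 2 = 8.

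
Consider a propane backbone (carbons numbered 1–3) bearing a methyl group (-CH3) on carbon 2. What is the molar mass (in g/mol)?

Atom tally by fragment:
  CH3 → C:1 H:3
  CH(CH3) → C:2 H:4
  CH3 → C:1 H:3
Element totals:
  C: 4
  H: 10
Molecular formula: C4H10.
  M = 4(12.011) + 10(1.008)
    = 48.044 + 10.080 = 58.124

58.12 g/mol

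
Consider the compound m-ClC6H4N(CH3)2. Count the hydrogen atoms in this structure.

Element totals:
  C: 8
  H: 10
  Cl: 1
  N: 1

10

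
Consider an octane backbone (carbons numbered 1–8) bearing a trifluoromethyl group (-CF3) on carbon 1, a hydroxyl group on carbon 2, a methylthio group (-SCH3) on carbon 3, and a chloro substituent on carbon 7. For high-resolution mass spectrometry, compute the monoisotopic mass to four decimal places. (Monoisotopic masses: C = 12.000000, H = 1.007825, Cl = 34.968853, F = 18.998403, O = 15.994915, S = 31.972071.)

278.0719

Atom tally by fragment:
  F3CCH2 → C:2 H:2 F:3
  CH(OH) → C:1 H:2 O:1
  CH(SCH3) → C:2 H:4 S:1
  CH2 → C:1 H:2
  CH2 → C:1 H:2
  CH2 → C:1 H:2
  CH(Cl) → C:1 H:1 Cl:1
  CH3 → C:1 H:3
Element totals:
  C: 10
  H: 18
  Cl: 1
  F: 3
  O: 1
  S: 1
Molecular formula: C10H18ClF3OS.
  M = 10(12.0) + 18(1.007825) + 34.968853 + 3(18.998403) + 15.994915 + 31.972071
    = 120.000000 + 18.140850 + 34.968853 + 56.995209 + 15.994915 + 31.972071 = 278.071898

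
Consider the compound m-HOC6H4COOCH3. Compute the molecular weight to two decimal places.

152.15 g/mol

Element totals:
  C: 8
  H: 8
  O: 3
Molecular formula: C8H8O3.
  M = 8(12.011) + 8(1.008) + 3(15.999)
    = 96.088 + 8.064 + 47.997 = 152.149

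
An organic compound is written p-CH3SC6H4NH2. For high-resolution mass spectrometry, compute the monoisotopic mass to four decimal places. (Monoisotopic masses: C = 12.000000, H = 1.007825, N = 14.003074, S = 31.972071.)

139.0456

Atom tally by fragment:
  benzene ring core → C:6 H:6
  (− 2 ring H displaced by substituents)
  + SCH3 → C:1 H:3 S:1
  + NH2 → N:1 H:2
Element totals:
  C: 7
  H: 9
  N: 1
  S: 1
Molecular formula: C7H9NS.
  M = 7(12.0) + 9(1.007825) + 14.003074 + 31.972071
    = 84.000000 + 9.070425 + 14.003074 + 31.972071 = 139.045570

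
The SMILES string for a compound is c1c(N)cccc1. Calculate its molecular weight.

Atom tally by fragment:
  benzene ring core → C:6 H:6
  (− 1 ring H displaced by substituents)
  + NH2 → N:1 H:2
Element totals:
  C: 6
  H: 7
  N: 1
Molecular formula: C6H7N.
  M = 6(12.011) + 7(1.008) + 14.007
    = 72.066 + 7.056 + 14.007 = 93.129

93.13 g/mol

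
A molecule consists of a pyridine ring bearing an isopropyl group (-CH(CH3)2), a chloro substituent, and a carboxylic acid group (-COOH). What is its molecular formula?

Atom tally by fragment:
  pyridine ring core → C:5 H:5 N:1
  (− 3 ring H displaced by substituents)
  + CH(CH3)2 → C:3 H:7
  + Cl → Cl:1
  + COOH → C:1 H:1 O:2
Element totals:
  C: 9
  H: 10
  Cl: 1
  N: 1
  O: 2

C9H10ClNO2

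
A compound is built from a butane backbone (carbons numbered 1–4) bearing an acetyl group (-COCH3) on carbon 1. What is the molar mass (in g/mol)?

100.16 g/mol

Atom tally by fragment:
  CH3COCH2 → C:3 H:5 O:1
  CH2 → C:1 H:2
  CH2 → C:1 H:2
  CH3 → C:1 H:3
Element totals:
  C: 6
  H: 12
  O: 1
Molecular formula: C6H12O.
  M = 6(12.011) + 12(1.008) + 15.999
    = 72.066 + 12.096 + 15.999 = 100.161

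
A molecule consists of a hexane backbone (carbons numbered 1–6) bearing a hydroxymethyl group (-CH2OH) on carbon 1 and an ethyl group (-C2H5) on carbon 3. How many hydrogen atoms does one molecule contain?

Atom tally by fragment:
  HOCH2CH2 → C:2 H:5 O:1
  CH2 → C:1 H:2
  CH(C2H5) → C:3 H:6
  CH2 → C:1 H:2
  CH2 → C:1 H:2
  CH3 → C:1 H:3
Element totals:
  C: 9
  H: 20
  O: 1

20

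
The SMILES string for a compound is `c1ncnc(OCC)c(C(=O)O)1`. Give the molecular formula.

Atom tally by fragment:
  pyrimidine ring core → C:4 H:4 N:2
  (− 2 ring H displaced by substituents)
  + OC2H5 → C:2 H:5 O:1
  + COOH → C:1 H:1 O:2
Element totals:
  C: 7
  H: 8
  N: 2
  O: 3

C7H8N2O3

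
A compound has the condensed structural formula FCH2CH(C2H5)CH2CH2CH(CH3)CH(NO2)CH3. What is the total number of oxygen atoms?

2

Element totals:
  C: 10
  H: 20
  F: 1
  N: 1
  O: 2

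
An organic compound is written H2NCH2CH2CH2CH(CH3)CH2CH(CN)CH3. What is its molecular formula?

C9H18N2

Atom tally by fragment:
  H2NCH2 → C:1 H:4 N:1
  CH2 → C:1 H:2
  CH2 → C:1 H:2
  CH(CH3) → C:2 H:4
  CH2 → C:1 H:2
  CH(CN) → C:2 H:1 N:1
  CH3 → C:1 H:3
Element totals:
  C: 9
  H: 18
  N: 2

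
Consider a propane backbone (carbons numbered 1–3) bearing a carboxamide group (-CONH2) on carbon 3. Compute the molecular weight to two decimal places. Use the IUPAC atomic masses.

Atom tally by fragment:
  CH3 → C:1 H:3
  CH2 → C:1 H:2
  CH2CONH2 → C:2 H:4 O:1 N:1
Element totals:
  C: 4
  H: 9
  N: 1
  O: 1
Molecular formula: C4H9NO.
  M = 4(12.011) + 9(1.008) + 14.007 + 15.999
    = 48.044 + 9.072 + 14.007 + 15.999 = 87.122

87.12 g/mol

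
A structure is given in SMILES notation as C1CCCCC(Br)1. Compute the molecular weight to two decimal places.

Atom tally by fragment:
  cyclohexane ring core → C:6 H:12
  (− 1 ring H displaced by substituents)
  + Br → Br:1
Element totals:
  C: 6
  H: 11
  Br: 1
Molecular formula: C6H11Br.
  M = 6(12.011) + 11(1.008) + 79.904
    = 72.066 + 11.088 + 79.904 = 163.058

163.06 g/mol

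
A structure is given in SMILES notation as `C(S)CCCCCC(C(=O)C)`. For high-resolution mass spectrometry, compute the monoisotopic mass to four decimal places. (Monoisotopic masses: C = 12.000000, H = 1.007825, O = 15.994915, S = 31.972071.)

Atom tally by fragment:
  HSCH2 → C:1 H:3 S:1
  CH2 → C:1 H:2
  CH2 → C:1 H:2
  CH2 → C:1 H:2
  CH2 → C:1 H:2
  CH2 → C:1 H:2
  CH2COCH3 → C:3 H:5 O:1
Element totals:
  C: 9
  H: 18
  O: 1
  S: 1
Molecular formula: C9H18OS.
  M = 9(12.0) + 18(1.007825) + 15.994915 + 31.972071
    = 108.000000 + 18.140850 + 15.994915 + 31.972071 = 174.107836

174.1078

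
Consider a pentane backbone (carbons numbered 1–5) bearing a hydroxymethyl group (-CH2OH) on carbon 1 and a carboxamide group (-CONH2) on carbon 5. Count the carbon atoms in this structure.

Atom tally by fragment:
  HOCH2CH2 → C:2 H:5 O:1
  CH2 → C:1 H:2
  CH2 → C:1 H:2
  CH2 → C:1 H:2
  CH2CONH2 → C:2 H:4 O:1 N:1
Element totals:
  C: 7
  H: 15
  N: 1
  O: 2

7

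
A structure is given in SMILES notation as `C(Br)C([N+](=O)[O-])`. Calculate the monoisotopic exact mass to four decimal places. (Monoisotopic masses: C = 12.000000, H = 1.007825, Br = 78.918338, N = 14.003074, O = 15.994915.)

Atom tally by fragment:
  BrCH2 → C:1 H:2 Br:1
  CH2NO2 → C:1 H:2 N:1 O:2
Element totals:
  C: 2
  H: 4
  Br: 1
  N: 1
  O: 2
Molecular formula: C2H4BrNO2.
  M = 2(12.0) + 4(1.007825) + 78.918338 + 14.003074 + 2(15.994915)
    = 24.000000 + 4.031300 + 78.918338 + 14.003074 + 31.989830 = 152.942542

152.9425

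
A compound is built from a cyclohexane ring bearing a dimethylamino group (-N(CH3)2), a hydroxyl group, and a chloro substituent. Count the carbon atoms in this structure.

Atom tally by fragment:
  cyclohexane ring core → C:6 H:12
  (− 3 ring H displaced by substituents)
  + N(CH3)2 → N:1 C:2 H:6
  + OH → O:1 H:1
  + Cl → Cl:1
Element totals:
  C: 8
  H: 16
  Cl: 1
  N: 1
  O: 1

8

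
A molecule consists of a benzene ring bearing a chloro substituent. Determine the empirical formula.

Atom tally by fragment:
  benzene ring core → C:6 H:6
  (− 1 ring H displaced by substituents)
  + Cl → Cl:1
Element totals:
  C: 6
  H: 5
  Cl: 1
Molecular formula: C6H5Cl.
gcd of subscripts (6, 1, 5) = 1, so the empirical formula equals the molecular formula.

C6H5Cl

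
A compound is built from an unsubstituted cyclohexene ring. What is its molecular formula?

Atom tally by fragment:
  cyclohexene ring core → C:6 H:10
Element totals:
  C: 6
  H: 10

C6H10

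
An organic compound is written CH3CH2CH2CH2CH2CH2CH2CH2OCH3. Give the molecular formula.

Element totals:
  C: 9
  H: 20
  O: 1

C9H20O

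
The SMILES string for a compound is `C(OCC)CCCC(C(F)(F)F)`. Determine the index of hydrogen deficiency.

0

Atom tally by fragment:
  C2H5OCH2 → C:3 H:7 O:1
  CH2 → C:1 H:2
  CH2 → C:1 H:2
  CH2 → C:1 H:2
  CH2CF3 → C:2 H:2 F:3
Element totals:
  C: 8
  H: 15
  F: 3
  O: 1
Molecular formula: C8H15F3O.
DoU = (2C + 2 + N − H − X) / 2 = (2·8 + 2 + 0 − 15 − 3) / 2 = 0.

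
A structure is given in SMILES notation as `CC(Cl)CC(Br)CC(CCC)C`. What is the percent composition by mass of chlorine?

Atom tally by fragment:
  CH3 → C:1 H:3
  CH(Cl) → C:1 H:1 Cl:1
  CH2 → C:1 H:2
  CH(Br) → C:1 H:1 Br:1
  CH2 → C:1 H:2
  CH(CH2CH2CH3) → C:4 H:8
  CH3 → C:1 H:3
Element totals:
  C: 10
  H: 20
  Br: 1
  Cl: 1
Molecular formula: C10H20BrCl.
Molar mass = 255.624 g/mol.
Mass from Cl: 1 × 35.45 = 35.450 g/mol.
%Cl = 35.450 / 255.624 × 100 = 13.87%.

13.87%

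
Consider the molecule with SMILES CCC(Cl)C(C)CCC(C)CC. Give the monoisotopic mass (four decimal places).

Atom tally by fragment:
  CH3 → C:1 H:3
  CH2 → C:1 H:2
  CH(Cl) → C:1 H:1 Cl:1
  CH(CH3) → C:2 H:4
  CH2 → C:1 H:2
  CH2 → C:1 H:2
  CH(CH3) → C:2 H:4
  CH2 → C:1 H:2
  CH3 → C:1 H:3
Element totals:
  C: 11
  H: 23
  Cl: 1
Molecular formula: C11H23Cl.
  M = 11(12.0) + 23(1.007825) + 34.968853
    = 132.000000 + 23.179975 + 34.968853 = 190.148828

190.1488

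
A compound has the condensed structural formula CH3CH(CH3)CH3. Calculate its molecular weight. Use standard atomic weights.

58.12 g/mol

Element totals:
  C: 4
  H: 10
Molecular formula: C4H10.
  M = 4(12.011) + 10(1.008)
    = 48.044 + 10.080 = 58.124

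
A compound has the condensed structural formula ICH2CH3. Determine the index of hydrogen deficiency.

0

Atom tally by fragment:
  ICH2 → C:1 H:2 I:1
  CH3 → C:1 H:3
Element totals:
  C: 2
  H: 5
  I: 1
Molecular formula: C2H5I.
DoU = (2C + 2 + N − H − X) / 2 = (2·2 + 2 + 0 − 5 − 1) / 2 = 0.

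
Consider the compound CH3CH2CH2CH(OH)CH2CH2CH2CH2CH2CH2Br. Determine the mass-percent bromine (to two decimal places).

Atom tally by fragment:
  CH3 → C:1 H:3
  CH2 → C:1 H:2
  CH2 → C:1 H:2
  CH(OH) → C:1 H:2 O:1
  CH2 → C:1 H:2
  CH2 → C:1 H:2
  CH2 → C:1 H:2
  CH2 → C:1 H:2
  CH2 → C:1 H:2
  CH2Br → C:1 H:2 Br:1
Element totals:
  C: 10
  H: 21
  Br: 1
  O: 1
Molecular formula: C10H21BrO.
Molar mass = 237.181 g/mol.
Mass from Br: 1 × 79.904 = 79.904 g/mol.
%Br = 79.904 / 237.181 × 100 = 33.69%.

33.69%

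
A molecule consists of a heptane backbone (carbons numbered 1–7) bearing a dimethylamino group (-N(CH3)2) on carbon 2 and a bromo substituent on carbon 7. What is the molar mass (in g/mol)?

Atom tally by fragment:
  CH3 → C:1 H:3
  CH(N(CH3)2) → C:3 H:7 N:1
  CH2 → C:1 H:2
  CH2 → C:1 H:2
  CH2 → C:1 H:2
  CH2 → C:1 H:2
  CH2Br → C:1 H:2 Br:1
Element totals:
  C: 9
  H: 20
  Br: 1
  N: 1
Molecular formula: C9H20BrN.
  M = 9(12.011) + 20(1.008) + 79.904 + 14.007
    = 108.099 + 20.160 + 79.904 + 14.007 = 222.170

222.17 g/mol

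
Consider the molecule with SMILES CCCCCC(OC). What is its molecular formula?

Atom tally by fragment:
  CH3 → C:1 H:3
  CH2 → C:1 H:2
  CH2 → C:1 H:2
  CH2 → C:1 H:2
  CH2 → C:1 H:2
  CH2OCH3 → C:2 H:5 O:1
Element totals:
  C: 7
  H: 16
  O: 1

C7H16O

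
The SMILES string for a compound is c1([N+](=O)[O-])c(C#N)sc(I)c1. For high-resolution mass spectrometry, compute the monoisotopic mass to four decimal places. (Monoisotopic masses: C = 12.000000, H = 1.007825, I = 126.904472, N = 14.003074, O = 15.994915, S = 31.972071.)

Atom tally by fragment:
  thiophene ring core → C:4 H:4 S:1
  (− 3 ring H displaced by substituents)
  + NO2 → N:1 O:2
  + CN → C:1 N:1
  + I → I:1
Element totals:
  C: 5
  H: 1
  I: 1
  N: 2
  O: 2
  S: 1
Molecular formula: C5HIN2O2S.
  M = 5(12.0) + 1.007825 + 126.904472 + 2(14.003074) + 2(15.994915) + 31.972071
    = 60.000000 + 1.007825 + 126.904472 + 28.006148 + 31.989830 + 31.972071 = 279.880346

279.8803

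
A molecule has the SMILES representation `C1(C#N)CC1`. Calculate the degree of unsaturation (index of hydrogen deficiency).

Atom tally by fragment:
  cyclopropane ring core → C:3 H:6
  (− 1 ring H displaced by substituents)
  + CN → C:1 N:1
Element totals:
  C: 4
  H: 5
  N: 1
Molecular formula: C4H5N.
DoU = (2C + 2 + N − H − X) / 2 = (2·4 + 2 + 1 − 5 − 0) / 2 = 3.

3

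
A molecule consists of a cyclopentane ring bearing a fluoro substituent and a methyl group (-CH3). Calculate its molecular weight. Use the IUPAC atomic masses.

102.15 g/mol

Atom tally by fragment:
  cyclopentane ring core → C:5 H:10
  (− 2 ring H displaced by substituents)
  + F → F:1
  + CH3 → C:1 H:3
Element totals:
  C: 6
  H: 11
  F: 1
Molecular formula: C6H11F.
  M = 6(12.011) + 11(1.008) + 18.998
    = 72.066 + 11.088 + 18.998 = 102.152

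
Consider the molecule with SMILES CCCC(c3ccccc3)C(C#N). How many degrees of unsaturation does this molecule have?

Atom tally by fragment:
  CH3 → C:1 H:3
  CH2 → C:1 H:2
  CH2 → C:1 H:2
  CH(C6H5) → C:7 H:6
  CH2CN → C:2 H:2 N:1
Element totals:
  C: 12
  H: 15
  N: 1
Molecular formula: C12H15N.
DoU = (2C + 2 + N − H − X) / 2 = (2·12 + 2 + 1 − 15 − 0) / 2 = 6.

6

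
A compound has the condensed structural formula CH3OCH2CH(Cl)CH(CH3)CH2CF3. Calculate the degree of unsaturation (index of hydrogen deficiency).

Element totals:
  C: 7
  H: 12
  Cl: 1
  F: 3
  O: 1
Molecular formula: C7H12ClF3O.
DoU = (2C + 2 + N − H − X) / 2 = (2·7 + 2 + 0 − 12 − 4) / 2 = 0.

0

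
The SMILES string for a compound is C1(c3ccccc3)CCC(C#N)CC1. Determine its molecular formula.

C13H15N

Atom tally by fragment:
  cyclohexane ring core → C:6 H:12
  (− 2 ring H displaced by substituents)
  + C6H5 → C:6 H:5
  + CN → C:1 N:1
Element totals:
  C: 13
  H: 15
  N: 1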